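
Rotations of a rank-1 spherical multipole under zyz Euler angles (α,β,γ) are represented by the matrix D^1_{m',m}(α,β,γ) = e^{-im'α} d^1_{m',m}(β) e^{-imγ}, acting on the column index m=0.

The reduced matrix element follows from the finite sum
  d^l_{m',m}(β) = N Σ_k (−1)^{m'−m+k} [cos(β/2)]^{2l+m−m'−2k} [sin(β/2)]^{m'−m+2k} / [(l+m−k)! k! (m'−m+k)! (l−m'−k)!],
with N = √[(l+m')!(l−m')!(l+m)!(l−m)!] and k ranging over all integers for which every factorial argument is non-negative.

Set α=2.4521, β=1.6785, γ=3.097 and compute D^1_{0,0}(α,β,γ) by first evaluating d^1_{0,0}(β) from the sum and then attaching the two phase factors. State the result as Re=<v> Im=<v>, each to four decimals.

Re=-0.1075 Im=0.0000

D^1_{0,0}(2.4521,1.6785,3.0970) = e^{-i·0·2.4521}·d^1_{0,0}(1.6785)·e^{-i·0·3.0970}. Compute d first:
c=cos(1.678500/2)=0.668021, s=sin(1.678500/2)=0.744142; N=√[1·1·1·1]=1.000000
k: max(0,(0)−(0))=0 … min(1+(0),1−(0))=1
  k=0: (−1)^0·1.0000/(1)·0.6680^2·0.7441^0 = +0.446252
  k=1: (−1)^1·1.0000/(1)·0.6680^0·0.7441^2 = -0.553748
d^1_{0,0}(1.6785) = +0.446252 -0.553748 = -0.107496
Phases: e^{-i·(0)·2.4521}=+1.000000+0.000000i, e^{-i·(0)·3.0970}=+1.000000+0.000000i ⇒ D=-0.107496+0.000000i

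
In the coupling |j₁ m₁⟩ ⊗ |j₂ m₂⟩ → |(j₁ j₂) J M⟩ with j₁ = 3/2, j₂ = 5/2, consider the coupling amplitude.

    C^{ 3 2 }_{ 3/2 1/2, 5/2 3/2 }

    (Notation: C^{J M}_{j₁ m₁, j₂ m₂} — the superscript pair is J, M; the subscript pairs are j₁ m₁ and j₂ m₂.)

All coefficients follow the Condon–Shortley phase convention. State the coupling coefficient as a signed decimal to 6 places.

-0.288675  (= −√(1/12))

√[7·1!2!4!/8! · 2!1!4!1!5!1!] = √(48)
  +(−1)^0/∏(0,1,1,4,1,0)! = 1/24  (running 1/24)
  +(−1)^1/∏(1,0,0,3,2,1)! = -1/12  (running -1/24)
⟨..|..⟩ = √(48)·(-1/24) = -0.288675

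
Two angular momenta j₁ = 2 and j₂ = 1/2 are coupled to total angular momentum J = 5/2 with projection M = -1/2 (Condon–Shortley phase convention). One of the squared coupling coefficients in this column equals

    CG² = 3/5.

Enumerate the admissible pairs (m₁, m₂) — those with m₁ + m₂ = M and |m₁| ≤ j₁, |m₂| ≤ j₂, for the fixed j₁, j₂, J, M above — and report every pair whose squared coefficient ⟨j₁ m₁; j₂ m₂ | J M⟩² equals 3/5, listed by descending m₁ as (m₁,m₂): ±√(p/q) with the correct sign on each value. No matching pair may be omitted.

(0,-1/2): +√(3/5)

Admissible pairs with m₁+m₂ = M = -1/2: (-1,1/2), (0,-1/2)
  (m₁,m₂)=(0,-1/2): CG² = 3/5, CG = +√(3/5)   ← matches the target
  (m₁,m₂)=(-1,1/2): CG² = 2/5, CG = +√(2/5)
Pairs with CG² = 3/5: (0,-1/2): +√(3/5)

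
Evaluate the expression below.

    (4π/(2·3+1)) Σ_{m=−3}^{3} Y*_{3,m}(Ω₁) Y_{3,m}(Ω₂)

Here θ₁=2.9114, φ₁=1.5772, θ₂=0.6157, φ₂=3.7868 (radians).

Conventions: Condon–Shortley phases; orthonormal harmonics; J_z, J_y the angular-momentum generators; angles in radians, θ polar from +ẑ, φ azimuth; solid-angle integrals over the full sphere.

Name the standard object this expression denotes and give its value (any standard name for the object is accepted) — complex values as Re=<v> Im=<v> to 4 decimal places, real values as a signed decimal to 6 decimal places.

This sum is the spherical-harmonic addition theorem: it equals the Legendre polynomial P_l(cos γ) of the angle γ between the two directions.
Expand P_3 via completeness: Σ_{m} conj(Y_{3,m}) at Ω₁ times Y_{3,m} at Ω₂ —
  m=-3: (+0.000095-0.004955i) × (+0.028675+0.075080i) = +0.000375-0.000135i  (running Σ = +0.000375-0.000135i)
  m=-2: (+0.051796+0.000663i) × (+0.077006-0.267412i) = +0.004166-0.013800i  (running Σ = +0.004541-0.013935i)
  m=-1: (-0.001766+0.275754i) × (-0.347805+0.261782i) = -0.071573-0.096371i  (running Σ = -0.067033-0.110306i)
  m=0: (-0.632091-0.000000i) × (+0.101234+0.000000i) = -0.063989-0.000000i  (running Σ = -0.131021-0.110306i)
  m=1: (+0.001766+0.275754i) × (+0.347805+0.261782i) = -0.071573+0.096371i  (running Σ = -0.202595-0.013935i)
  m=2: (+0.051796-0.000663i) × (+0.077006+0.267412i) = +0.004166+0.013800i  (running Σ = -0.198429-0.000135i)
  m=3: (-0.000095-0.004955i) × (-0.028675+0.075080i) = +0.000375+0.000135i  (running Σ = -0.198054-0.000000i)
Total Σ_m = -0.198054-0.000000i. Multiply by 1.795196: -0.355546-0.000000i. P_3(cos γ) = -0.355546

Legendre polynomial (addition theorem), -0.355546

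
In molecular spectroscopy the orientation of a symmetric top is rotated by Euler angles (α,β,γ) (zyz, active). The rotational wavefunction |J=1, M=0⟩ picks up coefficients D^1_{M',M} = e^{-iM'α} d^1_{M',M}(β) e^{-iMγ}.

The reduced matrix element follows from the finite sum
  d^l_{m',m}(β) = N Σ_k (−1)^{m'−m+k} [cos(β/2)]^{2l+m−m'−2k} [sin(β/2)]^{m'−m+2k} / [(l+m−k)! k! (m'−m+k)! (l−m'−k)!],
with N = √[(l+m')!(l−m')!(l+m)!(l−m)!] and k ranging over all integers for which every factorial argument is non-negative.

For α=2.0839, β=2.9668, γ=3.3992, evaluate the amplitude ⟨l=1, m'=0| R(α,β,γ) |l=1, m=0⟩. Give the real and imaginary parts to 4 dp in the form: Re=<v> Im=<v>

Re=-0.9848 Im=0.0000

D^1_{0,0}(2.0839,2.9668,3.3992) = e^{-i·0·2.0839}·d^1_{0,0}(2.9668)·e^{-i·0·3.3992}. Compute d first:
Half-angle: c=0.087285, s=0.996183. N=√(1·1·1·1)=1.000000
Admissible k: 0..1 (factorial args all ≥0)
  k=0: (−1)^0·1.0000/(1)·0.0873^2·0.9962^0 = +0.007619
  k=1: (−1)^1·1.0000/(1)·0.0873^0·0.9962^2 = -0.992381
d^1_{0,0}(2.9668) = +0.007619 -0.992381 = -0.984763
Attach z-rotation phases: D = e^{-i(0)(2.0839)}·(-0.984763)·e^{-i(0)(3.3992)} = -0.984763+0.000000i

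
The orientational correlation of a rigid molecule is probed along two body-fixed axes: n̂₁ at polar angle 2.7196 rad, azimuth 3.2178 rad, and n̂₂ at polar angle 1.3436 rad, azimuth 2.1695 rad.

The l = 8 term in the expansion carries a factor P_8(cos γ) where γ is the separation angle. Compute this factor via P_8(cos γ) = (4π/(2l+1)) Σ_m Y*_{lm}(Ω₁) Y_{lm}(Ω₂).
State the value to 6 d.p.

0.273042

Expand P_8 via completeness: Σ_{m} conj(Y_{8,m}) at Ω₁ times Y_{8,m} at Ω₂ —
  [-8]  conj(Y_{8,-8})(Ω₁) = +0.000335+0.000234i ; Y_{8,-8}(Ω₂) = +0.032295+0.417273i ; Δ = -0.000087+0.000147i
  [-7]  conj(Y_{8,-7})(Ω₁) = +0.003131+0.001849i ; Y_{8,-7}(Ω₂) = -0.335588-0.192798i ; Δ = -0.000694-0.001224i
  [-6]  conj(Y_{8,-6})(Ω₁) = +0.018311+0.009009i ; Y_{8,-6}(Ω₂) = -0.069259+0.033510i ; Δ = -0.001570-0.000010i
  [-5]  conj(Y_{8,-5})(Ω₁) = +0.075273+0.030156i ; Y_{8,-5}(Ω₂) = +0.053117-0.356094i ; Δ = +0.014737-0.025203i
  [-4]  conj(Y_{8,-4})(Ω₁) = +0.221425+0.069668i ; Y_{8,-4}(Ω₂) = +0.033964+0.031437i ; Δ = +0.005330+0.009327i
  [-3]  conj(Y_{8,-3})(Ω₁) = +0.446561+0.103911i ; Y_{8,-3}(Ω₂) = +0.315931-0.072413i ; Δ = +0.148607+0.000491i
  [-2]  conj(Y_{8,-2})(Ω₁) = +0.526719+0.080907i ; Y_{8,-2}(Ω₂) = -0.036283+0.092614i ; Δ = -0.026604+0.045846i
  [-1]  conj(Y_{8,-1})(Ω₁) = +0.121915+0.009309i ; Y_{8,-1}(Ω₂) = +0.171175+0.250903i ; Δ = +0.018533+0.032182i
  [+0]  conj(Y_{8,0})(Ω₁) = -0.461253-0.000000i ; Y_{8,0}(Ω₂) = -0.114628+0.000000i ; Δ = +0.052872+0.000000i
  [+1]  conj(Y_{8,1})(Ω₁) = -0.121915+0.009309i ; Y_{8,1}(Ω₂) = -0.171175+0.250903i ; Δ = +0.018533-0.032182i
  [+2]  conj(Y_{8,2})(Ω₁) = +0.526719-0.080907i ; Y_{8,2}(Ω₂) = -0.036283-0.092614i ; Δ = -0.026604-0.045846i
  [+3]  conj(Y_{8,3})(Ω₁) = -0.446561+0.103911i ; Y_{8,3}(Ω₂) = -0.315931-0.072413i ; Δ = +0.148607-0.000491i
  [+4]  conj(Y_{8,4})(Ω₁) = +0.221425-0.069668i ; Y_{8,4}(Ω₂) = +0.033964-0.031437i ; Δ = +0.005330-0.009327i
  [+5]  conj(Y_{8,5})(Ω₁) = -0.075273+0.030156i ; Y_{8,5}(Ω₂) = -0.053117-0.356094i ; Δ = +0.014737+0.025203i
  [+6]  conj(Y_{8,6})(Ω₁) = +0.018311-0.009009i ; Y_{8,6}(Ω₂) = -0.069259-0.033510i ; Δ = -0.001570+0.000010i
  [+7]  conj(Y_{8,7})(Ω₁) = -0.003131+0.001849i ; Y_{8,7}(Ω₂) = +0.335588-0.192798i ; Δ = -0.000694+0.001224i
  [+8]  conj(Y_{8,8})(Ω₁) = +0.000335-0.000234i ; Y_{8,8}(Ω₂) = +0.032295-0.417273i ; Δ = -0.000087-0.000147i
Accumulated sum +0.369376-0.000000i; after 4π/(2l+1) scaling, +0.273042-0.000000i ⇒ P_8 = 0.273042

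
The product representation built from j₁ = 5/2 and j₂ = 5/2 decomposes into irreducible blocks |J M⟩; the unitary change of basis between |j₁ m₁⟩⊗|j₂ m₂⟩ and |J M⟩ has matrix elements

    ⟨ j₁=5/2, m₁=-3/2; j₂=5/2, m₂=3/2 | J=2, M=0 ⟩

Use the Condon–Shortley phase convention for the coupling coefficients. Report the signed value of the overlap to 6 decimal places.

−√(1/84) ≈ -0.109109

triangle: 3!·2!·2!/8! = 24/40320
(j±m)!: 1!·4!·4!·1!·2!·2! = 2304
prefactor² = (2J+1)·Δ·N² = 48/7
  k=2: +1/(2!·1!·2!·2!·0!·0!) = 1/8
  k=3: −1/(3!·0!·1!·1!·1!·1!) = -1/6
Σ = -1/24  ⇒  CG² = 48/7·(-1/24)² = 1/84
CG = −√(1/84) = -0.109109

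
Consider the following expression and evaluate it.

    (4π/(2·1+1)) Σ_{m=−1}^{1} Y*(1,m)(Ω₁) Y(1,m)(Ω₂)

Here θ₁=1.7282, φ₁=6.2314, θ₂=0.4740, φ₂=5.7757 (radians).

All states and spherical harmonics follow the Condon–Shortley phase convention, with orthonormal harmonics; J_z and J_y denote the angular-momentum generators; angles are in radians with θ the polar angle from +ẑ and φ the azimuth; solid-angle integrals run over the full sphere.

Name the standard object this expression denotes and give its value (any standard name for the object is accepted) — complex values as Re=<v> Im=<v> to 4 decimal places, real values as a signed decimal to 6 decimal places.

Legendre polynomial (addition theorem), +0.265331

This sum is the spherical-harmonic addition theorem: it equals the Legendre polynomial P_l(cos γ) of the angle γ between the two directions.
Term-by-term m-sum for l=1 (normalisation 4π/3 = 4.188790):
  m=-1: Y*=(0.340766, -0.017662)  Y=(0.137825, 0.076639)  product (0.048320, 0.023682)
  m=+0: Y*=(-0.076591, -0.000000)  Y=(0.434734, 0.000000)  product (-0.033297, -0.000000)
  m=+1: Y*=(-0.340766, -0.017662)  Y=(-0.137825, 0.076639)  product (0.048320, -0.023682)
Σ over m = (0.063343, 0.000000); ×(4π/3) → (0.265331, 0.000000). Real part: 0.265331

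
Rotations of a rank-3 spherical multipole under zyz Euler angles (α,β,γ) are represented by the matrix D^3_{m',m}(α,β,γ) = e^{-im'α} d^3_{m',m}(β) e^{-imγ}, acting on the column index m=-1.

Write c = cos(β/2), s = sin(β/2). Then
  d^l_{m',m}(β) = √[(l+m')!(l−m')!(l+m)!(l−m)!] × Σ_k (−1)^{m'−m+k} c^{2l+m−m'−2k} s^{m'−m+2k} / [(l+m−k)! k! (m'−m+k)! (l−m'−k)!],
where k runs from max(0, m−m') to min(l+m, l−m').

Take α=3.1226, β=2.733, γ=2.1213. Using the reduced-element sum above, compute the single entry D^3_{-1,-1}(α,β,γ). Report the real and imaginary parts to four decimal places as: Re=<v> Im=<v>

D^3_{-1,-1}(3.1226,2.7330,2.1213) = e^{-i·-1·3.1226}·d^3_{-1,-1}(2.7330)·e^{-i·-1·2.1213}. Compute d first:
Half-angle: c=0.202878, s=0.979204. N=√(2·24·2·24)=48.000000
Admissible k: 0..2 (factorial args all ≥0)
  k=0: (−1)^0·48.0000/(48)·0.2029^6·0.9792^0 = +0.000070
  k=1: (−1)^1·48.0000/(6)·0.2029^4·0.9792^2 = -0.012995
  k=2: (−1)^2·48.0000/(8)·0.2029^2·0.9792^4 = +0.227046
d^3_{-1,-1}(2.7330) = +0.000070 -0.012995 +0.227046 = +0.214121
Attach z-rotation phases: D = e^{-i(-1)(3.1226)}·(+0.214121)·e^{-i(-1)(2.1213)} = +0.108524-0.184581i

Re=0.1085 Im=-0.1846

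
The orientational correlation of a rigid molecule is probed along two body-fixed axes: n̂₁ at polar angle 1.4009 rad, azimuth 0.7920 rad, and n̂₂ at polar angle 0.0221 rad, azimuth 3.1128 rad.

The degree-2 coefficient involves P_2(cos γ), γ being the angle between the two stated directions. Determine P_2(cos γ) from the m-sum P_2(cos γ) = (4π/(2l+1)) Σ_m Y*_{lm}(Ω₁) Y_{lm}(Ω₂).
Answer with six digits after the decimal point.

Summing Y*_{l m}(θ₁,φ₁)·Y_{l m}(θ₂,φ₂) over m ∈ [−2, 2]; prefactor 4π/(2·2+1) = 2.513274:
  m=-2: Y*=-0.00495 + 0.37520j  Y=0.00019 + 0.00001j  product -0.00001 + 0.00007j
  m=-1: Y*=0.09043 + 0.09163j  Y=-0.01706 - 0.00049j  product -0.00150 - 0.00161j
  m=+0: Y*=-0.28834 + 0.00000j  Y=0.63032 + 0.00000j  product -0.18175 + 0.00000j
  m=+1: Y*=-0.09043 + 0.09163j  Y=0.01706 - 0.00049j  product -0.00150 + 0.00161j
  m=+2: Y*=-0.00495 - 0.37520j  Y=0.00019 - 0.00001j  product -0.00001 - 0.00007j
Total Σ_m = -0.18475 + 0.00000j. Multiply by 2.513274: -0.46434 + 0.00000j. P_2(cos γ) = -0.464337

-0.464337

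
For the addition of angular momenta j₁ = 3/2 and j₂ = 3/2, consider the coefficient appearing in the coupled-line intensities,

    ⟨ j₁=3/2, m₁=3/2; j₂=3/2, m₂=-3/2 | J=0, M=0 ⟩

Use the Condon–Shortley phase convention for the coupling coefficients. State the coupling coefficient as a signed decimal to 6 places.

+0.500000

j₁+j₂−J=3  J+j₁−j₂=0  J−j₁+j₂=0  j₁+j₂+J+1=4
(j₁±m₁, j₂±m₂, J±M) = (3,0,0,3,0,0)
P² = 9
sum k=0..0:
  [0] +1/6 = 1/6
S = 1/6
C² = P²·S² = 1/4 ; C = +0.500000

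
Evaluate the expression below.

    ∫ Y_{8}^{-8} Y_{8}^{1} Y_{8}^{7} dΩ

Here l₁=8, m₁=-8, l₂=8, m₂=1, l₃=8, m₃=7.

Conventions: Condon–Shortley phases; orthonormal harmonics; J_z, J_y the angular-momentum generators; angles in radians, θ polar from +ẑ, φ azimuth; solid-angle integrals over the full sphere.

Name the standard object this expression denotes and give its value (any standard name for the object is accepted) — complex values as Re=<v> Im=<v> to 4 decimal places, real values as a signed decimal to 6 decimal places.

Gaunt coefficient, -0.079045

This is a Gaunt coefficient — the integral of a triple product of spherical harmonics over the sphere.
Checks pass: Σm=0; 24 even; l₃=8∈[0,16].
(2·8+1)(2·8+1)(2·8+1) = 4913
Δ: 8! 8! 8! / 25! → 1/236637794250
sum: t=0:+1/65548320768000 t=1:−1/128024064000 t=2:+1/2985984000 t=3:−1/373248000 t=4:+1/191102976 t=5:−1/373248000 t=6:+1/2985984000 t=7:−1/128024064000 t=8:+1/65548320768000 = 11/20808990720
3j²(8 8 8; 0 0 0) = Δ·Π!·Σ² = 490/96577  (sign +1)
sum: t=8:+1/8193540096000 = 1/8193540096000
3j²(8 8 8; -8 1 7) = Δ·Π!·Σ² = 117/37145  (sign -1)
combine: 4πI² = 4913·490/96577·117/37145 = 14994/190969
take √, sign -1: I = -0.07904463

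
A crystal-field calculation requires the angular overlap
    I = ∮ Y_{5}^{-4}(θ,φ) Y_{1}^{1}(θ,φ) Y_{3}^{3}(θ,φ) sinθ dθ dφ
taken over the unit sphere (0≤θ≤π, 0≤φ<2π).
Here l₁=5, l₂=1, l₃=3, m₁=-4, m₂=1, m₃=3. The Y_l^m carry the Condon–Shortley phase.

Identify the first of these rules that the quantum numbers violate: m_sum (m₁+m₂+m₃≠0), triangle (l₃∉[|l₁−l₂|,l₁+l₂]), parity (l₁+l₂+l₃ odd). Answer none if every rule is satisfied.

triangle

Σmᵢ = 0  ✓
l₃∈[|l₁−l₂|,l₁+l₂]=[4,6] required, l₃=3 fails  ✗
Σlᵢ = 9 ⇒ odd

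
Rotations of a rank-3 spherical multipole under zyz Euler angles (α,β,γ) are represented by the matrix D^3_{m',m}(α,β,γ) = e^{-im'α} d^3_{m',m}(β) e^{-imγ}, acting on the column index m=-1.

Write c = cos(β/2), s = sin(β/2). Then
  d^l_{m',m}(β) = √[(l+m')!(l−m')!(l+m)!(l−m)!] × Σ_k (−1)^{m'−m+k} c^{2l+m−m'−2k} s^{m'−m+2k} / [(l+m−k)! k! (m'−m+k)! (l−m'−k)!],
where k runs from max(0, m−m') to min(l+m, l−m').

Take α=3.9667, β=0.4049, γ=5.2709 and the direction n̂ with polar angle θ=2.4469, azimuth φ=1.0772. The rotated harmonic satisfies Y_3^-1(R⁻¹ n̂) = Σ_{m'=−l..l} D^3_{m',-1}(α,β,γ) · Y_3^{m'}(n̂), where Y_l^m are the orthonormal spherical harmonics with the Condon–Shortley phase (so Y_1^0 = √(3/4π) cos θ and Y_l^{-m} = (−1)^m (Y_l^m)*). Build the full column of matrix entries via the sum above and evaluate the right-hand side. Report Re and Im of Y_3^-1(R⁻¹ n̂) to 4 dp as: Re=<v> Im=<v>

Re=-0.0070 Im=0.3536

Need the full column D^3_{m',-1} for m'=−3..3 at α=3.9667, β=0.4049, γ=5.2709.
cos(β/2)=0.979577, sin(β/2)=0.201070
d^3_{-3,-1}: single k=2 term ⇒ +0.144176;  D = -0.015506-0.143340i
d^3_{-2,-1}: k∈[1..2] ⇒ +0.573508 -0.048327 = +0.525182;  D = +0.421894+0.312763i
d^3_{-1,-1}: k∈[0..2] ⇒ +0.883550 -0.297809 +0.009411 = +0.595151;  D = -0.584756+0.110750i
d^3_{0,-1}: k∈[0..2] ⇒ -0.628247 +0.079409 -0.001115 = -0.549953;  D = -0.291433+0.466385i
d^3_{1,-1}: k∈[0..2] ⇒ +0.223357 -0.012547 +0.000066 = +0.210876;  D = +0.055555+0.203426i
d^3_{2,-1}: k∈[0..1] ⇒ -0.048327 +0.001018 = -0.047309;  D = +0.041982+0.021808i
d^3_{3,-1}: single k=0 term ⇒ +0.006075;  D = +0.005714-0.002060i
Y_3^{m'}(θ=2.4469,φ=1.0772) and Σ D·Y over m':
  (-0.0155-0.1433i)·(-0.1090+0.0098i)  (+0.4219+0.3128i)·(+0.1773+0.2685i)  (-0.5848+0.1107i)·(+0.1912-0.3555i)  (-0.2914+0.4664i)·(+0.0140+0.0000i)  (+0.0556+0.2034i)·(-0.1912-0.3555i)  (+0.0420+0.0218i)·(+0.1773-0.2685i)  (+0.0057-0.0021i)·(+0.1090+0.0098i)
Y_3^-1(R⁻¹ n̂) = -0.007002+0.353555i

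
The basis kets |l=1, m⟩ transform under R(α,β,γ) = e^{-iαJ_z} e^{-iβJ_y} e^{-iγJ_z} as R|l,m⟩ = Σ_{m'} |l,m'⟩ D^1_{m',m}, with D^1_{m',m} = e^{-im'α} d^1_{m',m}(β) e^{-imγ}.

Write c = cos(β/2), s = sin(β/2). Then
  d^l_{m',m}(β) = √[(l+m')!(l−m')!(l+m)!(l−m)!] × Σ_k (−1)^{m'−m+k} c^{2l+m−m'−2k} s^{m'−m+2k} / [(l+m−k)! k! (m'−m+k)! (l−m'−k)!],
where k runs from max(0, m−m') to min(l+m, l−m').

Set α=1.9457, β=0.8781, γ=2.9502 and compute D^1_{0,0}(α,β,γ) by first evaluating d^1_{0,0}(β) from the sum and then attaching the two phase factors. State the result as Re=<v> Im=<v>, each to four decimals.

Re=0.6386 Im=0.0000

First d^1_{0,0}(β=0.8781), then the phase factors e^{-i(0)α} and e^{-i(0)γ}:
With c≡cos(β/2)=0.905156 and s≡sin(β/2)=0.425080, N=[1·1·1·1]^{1/2}=1.000000
Admissible k: 0..1 (factorial args all ≥0)
  k=0: (−1)^0·1.0000/(1)·0.9052^2·0.4251^0 = +0.819307
  k=1: (−1)^1·1.0000/(1)·0.9052^0·0.4251^2 = -0.180693
d^1_{0,0}(0.8781) = +0.819307 -0.180693 = +0.638614
Phases: e^{-i·(0)·1.9457}=+1.000000+0.000000i, e^{-i·(0)·2.9502}=+1.000000+0.000000i ⇒ D=+0.638614+0.000000i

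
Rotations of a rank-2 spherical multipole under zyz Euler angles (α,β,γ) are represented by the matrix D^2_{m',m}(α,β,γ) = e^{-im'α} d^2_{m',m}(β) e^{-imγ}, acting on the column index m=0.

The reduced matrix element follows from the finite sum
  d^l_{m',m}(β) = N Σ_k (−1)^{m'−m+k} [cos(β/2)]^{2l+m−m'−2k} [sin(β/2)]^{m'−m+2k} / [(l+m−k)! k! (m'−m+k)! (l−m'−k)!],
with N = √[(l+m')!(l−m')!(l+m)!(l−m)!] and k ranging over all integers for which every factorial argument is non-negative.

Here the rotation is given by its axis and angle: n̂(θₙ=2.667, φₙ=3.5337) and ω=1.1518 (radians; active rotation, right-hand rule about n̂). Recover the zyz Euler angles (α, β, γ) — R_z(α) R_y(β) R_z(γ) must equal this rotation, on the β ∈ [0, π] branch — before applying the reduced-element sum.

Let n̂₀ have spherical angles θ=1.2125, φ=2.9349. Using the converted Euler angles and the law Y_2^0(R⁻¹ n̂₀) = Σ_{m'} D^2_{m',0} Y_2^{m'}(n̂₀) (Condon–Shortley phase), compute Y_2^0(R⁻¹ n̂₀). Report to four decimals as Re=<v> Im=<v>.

Re=-0.2053 Im=0.0000

Axis–angle → zyz. n̂ = (sinθₙcosφₙ, sinθₙsinφₙ, cosθₙ) = (-0.422294, -0.174627, -0.889479), ω = 1.1518.
R = I cosω + sinω [n̂]ₓ + (1−cosω) n̂n̂ᵀ gives
  R = [+0.512623, +0.856279, +0.063281; -0.768795, +0.424932, +0.477898; +0.382324, -0.293632, +0.876133]
β = atan2(√(R₁₃²+R₂₃²), R₃₃) = 0.503016; α = atan2(R₂₃, R₁₃) mod 2π = 1.439147; γ = atan2(R₃₂, −R₃₁) mod 2π = 3.796525
Need the full column D^2_{m',0} for m'=−2..2 at α=1.4391, β=0.5030, γ=3.7965.
cos(β/2)=0.968538, sin(β/2)=0.248865
d^2_{-2,0}: single k=2 term ⇒ +0.142310;  D = -0.137406+0.037038i
d^2_{-1,0}: k∈[1..2] ⇒ +0.553846 -0.036566 = +0.517280;  D = +0.067903+0.512804i
d^2_{0,0}: k∈[0..2] ⇒ +0.879969 -0.232391 +0.003836 = +0.651413;  D = +0.651413+0.000000i
d^2_{1,0}: k∈[0..1] ⇒ -0.553846 +0.036566 = -0.517280;  D = -0.067903+0.512804i
d^2_{2,0}: single k=0 term ⇒ +0.142310;  D = -0.137406-0.037038i
Y_2^{m'}(θ=1.2125,φ=2.9349) and Σ D·Y over m':
  (-0.1374+0.0370i)·(+0.3102+0.1361i)  (+0.0679+0.5128i)·(-0.2483-0.0521i)  (+0.6514+0.0000i)·(-0.1990+0.0000i)  (-0.0679+0.5128i)·(+0.2483-0.0521i)  (-0.1374-0.0370i)·(+0.3102-0.1361i)
Y_2^0(R⁻¹ n̂) = -0.205312-0.000000i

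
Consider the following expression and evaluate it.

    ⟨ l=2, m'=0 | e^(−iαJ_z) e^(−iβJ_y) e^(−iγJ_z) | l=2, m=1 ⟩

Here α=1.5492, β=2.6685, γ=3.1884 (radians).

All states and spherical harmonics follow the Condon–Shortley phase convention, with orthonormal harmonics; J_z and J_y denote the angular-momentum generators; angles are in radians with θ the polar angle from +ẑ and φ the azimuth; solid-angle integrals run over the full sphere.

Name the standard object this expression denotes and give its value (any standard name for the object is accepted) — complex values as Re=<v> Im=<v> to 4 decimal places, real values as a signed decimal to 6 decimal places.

Wigner D-matrix element, Re=0.4962 Im=-0.0232

This is a Wigner D-matrix element — the rotation-matrix element ⟨l m'| R(α,β,γ) |l m⟩ in the angular-momentum basis.
D^2_{0,1}(1.5492,2.6685,3.1884) = e^{-i·0·1.5492}·d^2_{0,1}(2.6685)·e^{-i·1·3.1884}. Compute d first:
With c≡cos(β/2)=0.234347 and s≡sin(β/2)=0.972153, N=[2·2·6·1]^{1/2}=4.898979
The bounds max(0,m−m')=1 and min(l+m,l−m')=2 give 2 terms
  k=1: (−1)^0·4.8990/(2)·0.2343^3·0.9722^1 = +0.030647
  k=2: (−1)^1·4.8990/(2)·0.2343^1·0.9722^3 = -0.527398
d^2_{0,1}(2.6685) = +0.030647 -0.527398 = -0.496751
Phases: e^{-i·(0)·1.5492}=+1.000000+0.000000i, e^{-i·(1)·3.1884}=-0.998905+0.046790i ⇒ D=+0.496207-0.023243i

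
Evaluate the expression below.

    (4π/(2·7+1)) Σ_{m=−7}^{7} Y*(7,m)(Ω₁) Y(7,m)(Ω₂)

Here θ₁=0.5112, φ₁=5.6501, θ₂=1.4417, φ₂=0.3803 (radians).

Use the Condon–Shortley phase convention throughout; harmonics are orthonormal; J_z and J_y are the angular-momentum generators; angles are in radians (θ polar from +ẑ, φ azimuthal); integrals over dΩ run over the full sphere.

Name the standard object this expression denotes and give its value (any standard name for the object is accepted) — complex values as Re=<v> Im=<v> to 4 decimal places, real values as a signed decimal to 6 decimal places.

This sum is the spherical-harmonic addition theorem: it equals the Legendre polynomial P_l(cos γ) of the angle γ between the two directions.
Summing Y*_{l m}(θ₁,φ₁)·Y_{l m}(θ₂,φ₂) over m ∈ [−7, 7]; prefactor 4π/(2·7+1) = 0.837758:
  term(m=-7) = (0.001090, -0.001146)   from Y*(Ω₁)=(-0.000929, 0.003223), Y(Ω₂)=(-0.418444, -0.217576)
  term(m=-6) = (0.005020, 0.001033)   from Y*(Ω₁)=(-0.017716, 0.013662), Y(Ω₂)=(-0.149501, -0.173581)
  term(m=-5) = (-0.008761, -0.023666)   from Y*(Ω₁)=(-0.091376, 0.002178), Y(Ω₂)=(0.089650, 0.261132)
  term(m=-4) = (0.039339, -0.050808)   from Y*(Ω₁)=(-0.207120, -0.144530), Y(Ω₂)=(-0.012613, 0.254110)
  term(m=-3) = (-0.096131, -0.009785)   from Y*(Ω₁)=(-0.148502, -0.435738), Y(Ω₂)=(0.087482, -0.190802)
  term(m=-2) = (-0.052963, -0.107990)   from Y*(Ω₁)=(0.137804, -0.438292), Y(Ω₂)=(0.189648, -0.180468)
  term(m=-1) = (-0.000279, 0.000448)   from Y*(Ω₁)=(0.002318, -0.001701), Y(Ω₂)=(-0.170369, 0.068107)
  term(m=+0) = (0.118494, 0.000000)   from Y*(Ω₁)=(-0.449797, -0.000000), Y(Ω₂)=(-0.263440, 0.000000)
  term(m=+1) = (-0.000279, -0.000448)   from Y*(Ω₁)=(-0.002318, -0.001701), Y(Ω₂)=(0.170369, 0.068107)
  term(m=+2) = (-0.052963, 0.107990)   from Y*(Ω₁)=(0.137804, 0.438292), Y(Ω₂)=(0.189648, 0.180468)
  term(m=+3) = (-0.096131, 0.009785)   from Y*(Ω₁)=(0.148502, -0.435738), Y(Ω₂)=(-0.087482, -0.190802)
  term(m=+4) = (0.039339, 0.050808)   from Y*(Ω₁)=(-0.207120, 0.144530), Y(Ω₂)=(-0.012613, -0.254110)
  term(m=+5) = (-0.008761, 0.023666)   from Y*(Ω₁)=(0.091376, 0.002178), Y(Ω₂)=(-0.089650, 0.261132)
  term(m=+6) = (0.005020, -0.001033)   from Y*(Ω₁)=(-0.017716, -0.013662), Y(Ω₂)=(-0.149501, 0.173581)
  term(m=+7) = (0.001090, 0.001146)   from Y*(Ω₁)=(0.000929, 0.003223), Y(Ω₂)=(0.418444, -0.217576)
Accumulated sum (-0.106875, -0.000000); after 4π/(2l+1) scaling, (-0.089535, -0.000000) ⇒ P_7 = -0.089535

Legendre polynomial (addition theorem), -0.089535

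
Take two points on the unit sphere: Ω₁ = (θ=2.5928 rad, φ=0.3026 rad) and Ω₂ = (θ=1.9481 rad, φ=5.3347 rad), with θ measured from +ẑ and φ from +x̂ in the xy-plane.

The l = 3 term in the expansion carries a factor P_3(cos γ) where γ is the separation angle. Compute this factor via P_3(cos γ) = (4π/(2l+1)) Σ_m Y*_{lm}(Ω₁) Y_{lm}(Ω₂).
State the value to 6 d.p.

Term-by-term m-sum for l=3 (normalisation 4π/7 = 1.795196):
  term(m=-3) = (-0.016255, -0.011401)   from Y*(Ω₁)=(0.036454, 0.046680), Y(Ω₂)=(-0.320638, 0.097829)
  term(m=-2) = (-0.061957, 0.046074)   from Y*(Ω₁)=(-0.195128, -0.134989), Y(Ω₂)=(0.104269, -0.308253)
  term(m=-1) = (-0.013502, -0.040785)   from Y*(Ω₁)=(0.424752, 0.132602), Y(Ω₂)=(-0.056280, -0.078450)
  term(m=+0) = (-0.064966, -0.000000)   from Y*(Ω₁)=(-0.203560, -0.000000), Y(Ω₂)=(0.319148, 0.000000)
  term(m=+1) = (-0.013502, 0.040785)   from Y*(Ω₁)=(-0.424752, 0.132602), Y(Ω₂)=(0.056280, -0.078450)
  term(m=+2) = (-0.061957, -0.046074)   from Y*(Ω₁)=(-0.195128, 0.134989), Y(Ω₂)=(0.104269, 0.308253)
  term(m=+3) = (-0.016255, 0.011401)   from Y*(Ω₁)=(-0.036454, 0.046680), Y(Ω₂)=(0.320638, 0.097829)
Total Σ_m = (-0.248394, -0.000000). Multiply by 1.795196: (-0.445917, -0.000000). P_3(cos γ) = -0.445917

-0.445917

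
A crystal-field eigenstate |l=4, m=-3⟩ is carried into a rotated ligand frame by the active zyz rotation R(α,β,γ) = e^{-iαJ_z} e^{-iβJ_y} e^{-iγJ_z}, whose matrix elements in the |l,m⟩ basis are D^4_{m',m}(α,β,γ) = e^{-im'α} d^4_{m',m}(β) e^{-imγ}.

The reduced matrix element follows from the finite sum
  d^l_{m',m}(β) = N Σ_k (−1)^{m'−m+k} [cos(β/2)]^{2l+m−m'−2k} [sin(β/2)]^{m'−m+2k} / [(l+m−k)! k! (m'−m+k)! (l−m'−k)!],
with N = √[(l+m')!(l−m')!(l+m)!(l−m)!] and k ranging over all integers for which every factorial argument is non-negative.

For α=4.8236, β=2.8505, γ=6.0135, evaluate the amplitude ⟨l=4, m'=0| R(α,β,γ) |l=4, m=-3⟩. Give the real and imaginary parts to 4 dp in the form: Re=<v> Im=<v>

Split into d^4_{0,-3}(β=2.8505) × two z-phases.
Half-angle: c=0.145033, s=0.989427. N=√(24·24·1·5040)=1703.830978
The bounds max(0,m−m')=0 and min(l+m,l−m')=1 give 2 terms
  k=0: (−1)^3·1703.8310/(144)·0.1450^5·0.9894^3 = -0.000735
  k=1: (−1)^4·1703.8310/(144)·0.1450^3·0.9894^5 = +0.034228
d^4_{0,-3}(2.8505) = -0.000735 +0.034228 = +0.033493
Attach z-rotation phases: D = e^{-i(0)(4.8236)}·(+0.033493)·e^{-i(-3)(6.0135)} = +0.023116-0.024236i

Re=0.0231 Im=-0.0242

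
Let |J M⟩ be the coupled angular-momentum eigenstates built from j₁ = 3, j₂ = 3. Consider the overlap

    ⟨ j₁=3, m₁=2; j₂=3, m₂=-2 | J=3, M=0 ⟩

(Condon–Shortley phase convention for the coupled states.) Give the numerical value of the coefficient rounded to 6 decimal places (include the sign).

+√(1/6) ≈ +0.408248

triangle: 3!*3!*3!/10! = 216/3628800
(j±m)!: 5!*1!*1!*5!*3!*3! = 518400
prefactor² = (2J+1)*Δ*N² = 216
  k=0: +1/(0!*3!*1!*1!*2!*2!) = 1/24
  k=1: −1/(1!*2!*0!*0!*3!*3!) = -1/72
Σ = 1/36  ⇒  CG² = 216*(1/36)² = 1/6
CG = +√(1/6) = +0.408248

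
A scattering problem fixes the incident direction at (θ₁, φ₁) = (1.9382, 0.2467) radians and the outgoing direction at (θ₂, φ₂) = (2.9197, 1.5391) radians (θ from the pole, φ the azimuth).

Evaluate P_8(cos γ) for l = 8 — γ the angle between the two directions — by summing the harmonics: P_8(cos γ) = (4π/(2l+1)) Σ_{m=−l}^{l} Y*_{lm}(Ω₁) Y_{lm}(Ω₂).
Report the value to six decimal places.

-0.260449

Summing Y*_{l m}(θ₁,φ₁)·Y_{l m}(θ₂,φ₂) over m ∈ [−8, 8]; prefactor 4π/(2·8+1) = 0.739198:
  m=-8: Y*=(-0.116275, 0.272881)  Y=(0.000003, 0.000001)  product (-0.000001, 0.000001)
  m=-7: Y*=(0.070996, -0.451100)  Y=(0.000011, -0.000049)  product (-0.000021, -0.000008)
  m=-6: Y*=(0.021046, 0.231664)  Y=(-0.000557, -0.000107)  product (0.000013, -0.000131)
  m=-5: Y*=(0.072861, 0.207759)  Y=(-0.000729, 0.004559)  product (-0.001000, 0.000181)
  m=-4: Y*=(-0.180057, -0.272444)  Y=(0.027643, 0.003524)  product (-0.004017, -0.008166)
  m=-3: Y*=(-0.055492, -0.050679)  Y=(0.011704, -0.122713)  product (-0.006868, 0.006216)
  m=-2: Y*=(0.293046, 0.157589)  Y=(-0.376211, -0.023881)  product (-0.106484, -0.066285)
  m=-1: Y*=(0.011392, 0.002869)  Y=(-0.021523, 0.678807)  product (-0.002193, 0.007671)
  m=+0: Y*=(-0.329143, -0.000000)  Y=(0.337840, 0.000000)  product (-0.111198, -0.000000)
  m=+1: Y*=(-0.011392, 0.002869)  Y=(0.021523, 0.678807)  product (-0.002193, -0.007671)
  m=+2: Y*=(0.293046, -0.157589)  Y=(-0.376211, 0.023881)  product (-0.106484, 0.066285)
  m=+3: Y*=(0.055492, -0.050679)  Y=(-0.011704, -0.122713)  product (-0.006868, -0.006216)
  m=+4: Y*=(-0.180057, 0.272444)  Y=(0.027643, -0.003524)  product (-0.004017, 0.008166)
  m=+5: Y*=(-0.072861, 0.207759)  Y=(0.000729, 0.004559)  product (-0.001000, -0.000181)
  m=+6: Y*=(0.021046, -0.231664)  Y=(-0.000557, 0.000107)  product (0.000013, 0.000131)
  m=+7: Y*=(-0.070996, -0.451100)  Y=(-0.000011, -0.000049)  product (-0.000021, 0.000008)
  m=+8: Y*=(-0.116275, -0.272881)  Y=(0.000003, -0.000001)  product (-0.000001, -0.000001)
Accumulated sum (-0.352339, 0.000000); after 4π/(2l+1) scaling, (-0.260449, 0.000000) ⇒ P_8 = -0.260449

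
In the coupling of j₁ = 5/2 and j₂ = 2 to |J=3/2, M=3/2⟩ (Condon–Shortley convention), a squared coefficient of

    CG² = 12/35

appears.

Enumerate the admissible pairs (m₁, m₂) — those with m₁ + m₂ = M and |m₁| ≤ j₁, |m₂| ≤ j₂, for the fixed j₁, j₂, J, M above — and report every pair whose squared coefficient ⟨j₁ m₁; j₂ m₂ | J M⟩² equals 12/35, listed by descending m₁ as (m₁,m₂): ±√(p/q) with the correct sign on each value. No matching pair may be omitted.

Admissible pairs with m₁+m₂ = M = 3/2: (-1/2,2), (1/2,1), (3/2,0), (5/2,-1)
  (m₁,m₂)=(5/2,-1): CG² = 2/7, CG = +√(2/7)
  (m₁,m₂)=(3/2,0): CG² = 12/35, CG = −√(12/35)   ← matches the target
  (m₁,m₂)=(1/2,1): CG² = 9/35, CG = +√(9/35)
  (m₁,m₂)=(-1/2,2): CG² = 4/35, CG = −√(4/35)
Pairs with CG² = 12/35: (3/2,0): −√(12/35)

(3/2,0): −√(12/35)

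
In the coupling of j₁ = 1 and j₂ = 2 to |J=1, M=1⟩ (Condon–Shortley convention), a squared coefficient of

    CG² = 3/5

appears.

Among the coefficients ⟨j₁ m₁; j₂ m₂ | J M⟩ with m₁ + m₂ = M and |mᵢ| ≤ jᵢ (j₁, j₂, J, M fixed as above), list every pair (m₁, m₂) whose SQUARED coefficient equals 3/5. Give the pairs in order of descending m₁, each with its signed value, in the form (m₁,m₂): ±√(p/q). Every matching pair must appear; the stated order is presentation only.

(-1,2): +√(3/5)

Admissible pairs with m₁+m₂ = M = 1: (-1,2), (0,1), (1,0)
  (m₁,m₂)=(1,0): CG² = 1/10, CG = +√(1/10)
  (m₁,m₂)=(0,1): CG² = 3/10, CG = −√(3/10)
  (m₁,m₂)=(-1,2): CG² = 3/5, CG = +√(3/5)   ← matches the target
Pairs with CG² = 3/5: (-1,2): +√(3/5)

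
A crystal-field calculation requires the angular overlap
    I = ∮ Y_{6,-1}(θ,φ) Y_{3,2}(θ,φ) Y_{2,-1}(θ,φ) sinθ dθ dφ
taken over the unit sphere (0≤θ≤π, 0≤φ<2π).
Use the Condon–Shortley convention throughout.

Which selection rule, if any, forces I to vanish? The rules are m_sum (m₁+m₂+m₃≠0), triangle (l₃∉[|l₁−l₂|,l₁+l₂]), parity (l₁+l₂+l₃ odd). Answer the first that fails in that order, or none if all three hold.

triangle

Σmᵢ = 0  ✓
l₃∈[|l₁−l₂|,l₁+l₂]=[3,9] required, l₃=2 fails  ✗
Σlᵢ = 11 ⇒ odd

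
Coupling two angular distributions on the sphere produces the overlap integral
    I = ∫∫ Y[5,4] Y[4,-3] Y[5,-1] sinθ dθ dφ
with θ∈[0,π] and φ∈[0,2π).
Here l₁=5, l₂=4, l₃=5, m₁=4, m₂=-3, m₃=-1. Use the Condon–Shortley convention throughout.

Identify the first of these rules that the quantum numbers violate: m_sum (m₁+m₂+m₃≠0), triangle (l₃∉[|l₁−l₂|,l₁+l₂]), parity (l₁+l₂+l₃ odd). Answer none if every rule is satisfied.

none

Σmᵢ = 0  ✓
l₃∈[|l₁−l₂|,l₁+l₂]=[1,9], have l₃=5  ✓
Σlᵢ = 14 ⇒ even  ✓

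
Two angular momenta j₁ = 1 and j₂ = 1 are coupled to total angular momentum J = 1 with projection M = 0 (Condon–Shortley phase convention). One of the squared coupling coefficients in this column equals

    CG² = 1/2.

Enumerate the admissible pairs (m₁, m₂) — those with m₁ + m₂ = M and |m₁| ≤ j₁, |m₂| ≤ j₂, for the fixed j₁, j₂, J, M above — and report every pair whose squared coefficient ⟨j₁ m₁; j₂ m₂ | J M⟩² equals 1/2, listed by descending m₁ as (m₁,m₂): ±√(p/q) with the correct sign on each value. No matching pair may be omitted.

(1,-1): +√(1/2); (-1,1): −√(1/2)

Admissible pairs with m₁+m₂ = M = 0: (-1,1), (0,0), (1,-1)
  (m₁,m₂)=(1,-1): CG² = 1/2, CG = +√(1/2)   ← matches the target
  (m₁,m₂)=(0,0): CG² = 0/1, CG = 0
  (m₁,m₂)=(-1,1): CG² = 1/2, CG = −√(1/2)   ← matches the target
Pairs with CG² = 1/2: (1,-1): +√(1/2); (-1,1): −√(1/2)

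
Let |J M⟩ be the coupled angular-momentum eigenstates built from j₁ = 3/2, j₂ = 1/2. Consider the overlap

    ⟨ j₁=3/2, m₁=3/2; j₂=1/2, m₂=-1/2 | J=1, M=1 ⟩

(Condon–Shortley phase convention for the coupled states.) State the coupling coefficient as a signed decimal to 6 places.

triangle: 1!×2!×0!/4! = 2/24
(j±m)!: 3!×0!×0!×1!×2!×0! = 12
prefactor² = (2J+1)×Δ×N² = 3
  k=0: +1/(0!×1!×0!×0!×2!×0!) = 1/2
Σ = 1/2  ⇒  CG² = 3×(1/2)² = 3/4
CG = +√(3/4) = +0.866025

+0.866025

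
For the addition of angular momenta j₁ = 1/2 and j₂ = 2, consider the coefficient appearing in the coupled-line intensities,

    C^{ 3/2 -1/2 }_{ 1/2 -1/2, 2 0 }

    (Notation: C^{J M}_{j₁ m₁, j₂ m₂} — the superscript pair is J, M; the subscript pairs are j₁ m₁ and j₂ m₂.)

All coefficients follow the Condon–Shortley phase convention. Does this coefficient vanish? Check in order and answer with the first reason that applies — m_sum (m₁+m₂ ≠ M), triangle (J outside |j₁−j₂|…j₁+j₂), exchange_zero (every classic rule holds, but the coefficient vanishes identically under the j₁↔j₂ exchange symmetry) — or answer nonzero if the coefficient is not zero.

m-sum: m₁+m₂ = -1/2+0 = -1/2, M = -1/2  ✓
triangle: |j₁−j₂| = 3/2 ≤ J = 3/2 ≤ j₁+j₂ = 5/2  ✓
exchange: j₁≠j₂ or m₁≠m₂ — the exchange symmetry imposes no constraint here
value check: CG = −√(2/5) = -0.632456 ≠ 0

nonzero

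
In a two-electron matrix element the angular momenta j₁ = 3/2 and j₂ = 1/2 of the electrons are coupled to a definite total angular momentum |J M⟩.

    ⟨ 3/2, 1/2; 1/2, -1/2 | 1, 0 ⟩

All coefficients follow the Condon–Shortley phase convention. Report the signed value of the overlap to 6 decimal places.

j₁+j₂−J=1  J+j₁−j₂=2  J−j₁+j₂=0  j₁+j₂+J+1=4
(j₁±m₁, j₂±m₂, J±M) = (2,1,0,1,1,1)
P² = 1/2
sum k=0..0:
  [0] +1/1 = 1
S = 1
C² = P²·S² = 1/2 ; C = +0.707107

+0.707107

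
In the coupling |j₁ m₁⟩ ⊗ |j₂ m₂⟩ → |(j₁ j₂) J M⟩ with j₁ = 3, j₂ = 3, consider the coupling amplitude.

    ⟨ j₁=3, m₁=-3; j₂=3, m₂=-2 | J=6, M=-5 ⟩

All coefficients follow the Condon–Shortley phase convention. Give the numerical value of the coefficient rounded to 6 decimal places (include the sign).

√[13·0!6!6!/13! · 0!6!1!5!1!11!] = √(3732480000)
  +(−1)^0/∏(0,0,6,1,0,5)! = 1/86400  (running 1/86400)
⟨..|..⟩ = √(3732480000)·(1/86400) = +0.707107

+0.707107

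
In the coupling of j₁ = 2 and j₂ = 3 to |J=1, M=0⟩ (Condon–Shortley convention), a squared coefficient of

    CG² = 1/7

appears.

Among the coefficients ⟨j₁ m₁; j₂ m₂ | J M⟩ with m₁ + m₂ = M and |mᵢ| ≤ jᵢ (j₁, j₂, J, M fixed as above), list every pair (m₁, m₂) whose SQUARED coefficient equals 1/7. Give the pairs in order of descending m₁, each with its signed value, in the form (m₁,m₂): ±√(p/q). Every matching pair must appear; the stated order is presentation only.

(2,-2): +√(1/7); (-2,2): +√(1/7)

Admissible pairs with m₁+m₂ = M = 0: (-2,2), (-1,1), (0,0), (1,-1), (2,-2)
  (m₁,m₂)=(2,-2): CG² = 1/7, CG = +√(1/7)   ← matches the target
  (m₁,m₂)=(1,-1): CG² = 8/35, CG = −√(8/35)
  (m₁,m₂)=(0,0): CG² = 9/35, CG = +√(9/35)
  (m₁,m₂)=(-1,1): CG² = 8/35, CG = −√(8/35)
  (m₁,m₂)=(-2,2): CG² = 1/7, CG = +√(1/7)   ← matches the target
Pairs with CG² = 1/7: (2,-2): +√(1/7); (-2,2): +√(1/7)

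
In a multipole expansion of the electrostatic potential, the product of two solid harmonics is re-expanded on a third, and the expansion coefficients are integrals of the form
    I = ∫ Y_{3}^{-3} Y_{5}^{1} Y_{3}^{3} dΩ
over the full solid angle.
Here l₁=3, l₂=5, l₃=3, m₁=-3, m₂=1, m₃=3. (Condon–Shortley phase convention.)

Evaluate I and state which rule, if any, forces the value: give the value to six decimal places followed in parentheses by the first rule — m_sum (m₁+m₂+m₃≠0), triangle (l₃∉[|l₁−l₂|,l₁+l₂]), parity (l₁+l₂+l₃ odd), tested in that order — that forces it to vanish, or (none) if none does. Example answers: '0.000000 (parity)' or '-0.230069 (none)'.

m-sum = -3 + 1 + 3 = 1 ≠ 0 ⇒ I = 0

0.000000 (m_sum)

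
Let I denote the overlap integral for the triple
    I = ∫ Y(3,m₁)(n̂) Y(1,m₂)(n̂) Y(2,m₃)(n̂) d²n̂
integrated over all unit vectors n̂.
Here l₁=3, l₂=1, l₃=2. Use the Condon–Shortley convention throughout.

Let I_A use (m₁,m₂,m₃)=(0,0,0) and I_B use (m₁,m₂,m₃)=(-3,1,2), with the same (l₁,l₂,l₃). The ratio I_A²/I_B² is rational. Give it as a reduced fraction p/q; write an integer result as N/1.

Same 3,1,2: normalisation and zero-m 3j drop out of the ratio.
A: Δ: 2! 4! 0! / 7! → 1/105; sum: t=1:−1/4 = -1/4; 3j²(3 1 2; 0 0 0) = Δ·Π!·Σ² = 3/35  (sign -1)
B: Δ: 2! 4! 0! / 7! → 1/105; sum: t=2:+1/48 = 1/48; 3j²(3 1 2; -3 1 2) = Δ·Π!·Σ² = 1/7  (sign +1)
I_A²/I_B² = (3/35)/(1/7) = 3/5

3/5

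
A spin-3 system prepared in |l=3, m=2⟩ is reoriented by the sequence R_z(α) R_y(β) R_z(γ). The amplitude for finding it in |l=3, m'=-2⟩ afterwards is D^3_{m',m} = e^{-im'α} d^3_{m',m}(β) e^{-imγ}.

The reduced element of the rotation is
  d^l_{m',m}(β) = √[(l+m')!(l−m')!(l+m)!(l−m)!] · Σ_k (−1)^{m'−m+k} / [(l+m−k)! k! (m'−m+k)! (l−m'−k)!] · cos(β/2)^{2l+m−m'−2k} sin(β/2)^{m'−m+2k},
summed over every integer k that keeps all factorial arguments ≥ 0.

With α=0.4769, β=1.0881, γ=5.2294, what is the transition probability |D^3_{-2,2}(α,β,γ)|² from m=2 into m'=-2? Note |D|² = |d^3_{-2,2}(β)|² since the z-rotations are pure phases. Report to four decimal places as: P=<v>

P=0.0593

D^3_{-2,2}(0.4769,1.0881,5.2294) = e^{-i·-2·0.4769}·d^3_{-2,2}(1.0881)·e^{-i·2·5.2294}. Compute d first:
With c≡cos(β/2)=0.855619 and s≡sin(β/2)=0.517605, N=[1·120·120·1]^{1/2}=120.000000
The bounds max(0,m−m')=4 and min(l+m,l−m')=5 give 2 terms
  k=4: (−1)^0·120.0000/(24)·0.8556^2·0.5176^4 = +0.262740
  k=5: (−1)^1·120.0000/(120)·0.8556^0·0.5176^6 = -0.019231
d^3_{-2,2}(1.0881) = +0.262740 -0.019231 = +0.243510
|D^3_{-2,2}|² = |d^3_{-2,2}(β)|² = (+0.243510)² = 0.059297 (the z-rotation phases have unit modulus)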